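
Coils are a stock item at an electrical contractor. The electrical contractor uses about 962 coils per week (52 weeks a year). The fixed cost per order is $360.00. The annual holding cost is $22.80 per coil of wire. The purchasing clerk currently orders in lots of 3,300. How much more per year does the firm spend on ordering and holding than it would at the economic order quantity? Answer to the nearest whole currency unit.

Extra cost ≈ $14,421 per year

Annual demand D = 962 × 52 = 50,024.
EOQ = √(2DS/H) = √(2 × 50,024 × 360 / 22.8) ≈ 1256.86.
Cost at Q* = (D/Q*)S + (Q*/2)H = √(2DSH) ≈ $28,656.48.
Cost at Q = 3,300: (50,024/3,300)×360 + (3,300/2)×22.8 = $5,457.16 + $37,620.00 = $43,077.16.
Excess = $43,077.16 − $28,656.48 = $14,420.68.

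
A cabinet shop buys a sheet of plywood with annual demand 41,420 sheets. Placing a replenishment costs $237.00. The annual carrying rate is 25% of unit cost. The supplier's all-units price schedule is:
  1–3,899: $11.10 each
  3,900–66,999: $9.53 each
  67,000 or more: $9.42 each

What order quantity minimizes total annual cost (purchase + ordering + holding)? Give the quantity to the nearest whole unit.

Holding cost per unit per year at price C is H = 0.25·C.
For each price level, check whether its EOQ is feasible; otherwise the best quantity at that price is the breakpoint.
EOQ at $11.10 = 2659.9 (feasible in tier 1): TC = 41,420×$11.10 + (41,420/2659.9)×237 + (2659.9/2)×0.25×$11.10 = $467,143.18.
EOQ at $9.53 = 2870.6 < 3900, so use break Q=3900: TC = 41,420×$9.53 + (41,420/3900.0)×237 + (3900.0/2)×0.25×$9.53 = $401,895.54.
EOQ at $9.42 = 2887.3 < 67000, so use break Q=67000: TC = 41,420×$9.42 + (41,420/67000.0)×237 + (67000.0/2)×0.25×$9.42 = $469,215.42.
Lowest total cost is $401,895.54 at Q = 3900.0.

Q* ≈ 3,900 sheets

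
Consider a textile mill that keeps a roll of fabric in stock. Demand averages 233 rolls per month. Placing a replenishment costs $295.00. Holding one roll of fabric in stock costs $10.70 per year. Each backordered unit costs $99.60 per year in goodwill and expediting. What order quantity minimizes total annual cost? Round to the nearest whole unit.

Annual demand D = 233 × 12 = 2,796.
With planned backorders, Q* = √(2DS/H) · √((H+B)/B).
√(2DS/H) = √(2 × 2,796 × 295 / 10.7) = 392.647.
√((H+B)/B) = √((10.7+99.6)/99.6) = 1.0523.
Q* ≈ 413.200.

Q* ≈ 413 rolls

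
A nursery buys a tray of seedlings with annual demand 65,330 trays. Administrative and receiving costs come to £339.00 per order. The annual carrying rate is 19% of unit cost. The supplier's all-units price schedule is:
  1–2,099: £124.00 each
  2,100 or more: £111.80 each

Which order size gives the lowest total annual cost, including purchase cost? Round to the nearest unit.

Holding cost per unit per year at price C is H = 0.19·C.
Evaluate total cost at each tier's feasible EOQ or, if the EOQ is below the tier, at the tier's minimum quantity.
EOQ at £124.00 = 1371.1 (feasible in tier 1): TC = 65,330×£124.00 + (65,330/1371.1)×339 + (1371.1/2)×0.19×£124.00 = £8,133,224.19.
EOQ at £111.80 = 1444.0 < 2100, so use break Q=2100: TC = 65,330×£111.80 + (65,330/2100.0)×339 + (2100.0/2)×0.19×£111.80 = £7,336,744.23.
Lowest total cost is £7,336,744.23 at Q = 2100.0.

Q* ≈ 2,100 trays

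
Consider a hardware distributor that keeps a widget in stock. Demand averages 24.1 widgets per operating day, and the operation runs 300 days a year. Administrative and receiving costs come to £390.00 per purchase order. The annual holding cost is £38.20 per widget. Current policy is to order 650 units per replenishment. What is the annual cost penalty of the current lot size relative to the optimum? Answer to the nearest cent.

Extra cost ≈ £2,075.63 per year

Annual demand D = 24.1 × 300 = 7,230.
EOQ = √(2DS/H) = √(2 × 7,230 × 390 / 38.2) ≈ 384.22.
Cost at Q* = (D/Q*)S + (Q*/2)H = √(2DSH) ≈ £14,677.37.
Cost at Q = 650: (7,230/650)×390 + (650/2)×38.2 = £4,338.00 + £12,415.00 = £16,753.00.
Excess = £16,753.00 − £14,677.37 = £2,075.63.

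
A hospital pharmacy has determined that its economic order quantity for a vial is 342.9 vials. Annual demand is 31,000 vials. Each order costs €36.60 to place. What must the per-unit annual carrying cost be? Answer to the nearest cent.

Squaring Q* = √(2DS/H) gives Q*² = 2DS/H.
From Q* = √(2DS/H): H = 2DS / Q*² = 2 × 31,000 × 36.6 / 342.9² = 19.2991.

H ≈ €19.30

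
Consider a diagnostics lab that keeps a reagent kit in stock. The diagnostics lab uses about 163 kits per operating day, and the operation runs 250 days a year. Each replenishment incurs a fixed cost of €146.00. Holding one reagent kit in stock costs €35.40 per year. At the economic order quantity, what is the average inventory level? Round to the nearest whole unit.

Average inventory ≈ 290 kits

Annual demand D = 163 × 250 = 40,750.
EOQ = √(2DS/H) = √(2 × 40,750 × 146 / 35.4) ≈ 579.77.
Average inventory = Q*/2 ≈ 579.77 / 2 = 289.884.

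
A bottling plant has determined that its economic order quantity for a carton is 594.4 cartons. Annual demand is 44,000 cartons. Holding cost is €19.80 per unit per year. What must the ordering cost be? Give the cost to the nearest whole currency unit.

The basic EOQ model gives Q* = √(2DS/H); rearrange for the unknown.
From Q* = √(2DS/H): S = Q*²H / (2D) = 594.4² × 19.8 / (2 × 44,000) = 79.4951.

S ≈ €79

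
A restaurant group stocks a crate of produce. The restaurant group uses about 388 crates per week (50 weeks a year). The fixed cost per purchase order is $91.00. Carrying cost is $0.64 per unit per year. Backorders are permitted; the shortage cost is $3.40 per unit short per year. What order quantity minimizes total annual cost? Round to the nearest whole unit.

Q* ≈ 2,560 crates

Annual demand D = 388 × 50 = 19,400.
With planned backorders, Q* = √(2DS/H) · √((H+B)/B).
√(2DS/H) = √(2 × 19,400 × 91 / 0.64) = 2348.803.
√((H+B)/B) = √((0.64+3.4)/3.4) = 1.0901.
Q* ≈ 2560.341.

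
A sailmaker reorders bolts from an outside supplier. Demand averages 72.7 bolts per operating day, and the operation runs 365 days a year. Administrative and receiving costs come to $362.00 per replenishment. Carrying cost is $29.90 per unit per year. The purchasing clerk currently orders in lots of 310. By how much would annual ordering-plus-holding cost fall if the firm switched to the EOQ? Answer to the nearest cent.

Extra cost ≈ $11,653.85 per year

Annual demand D = 72.7 × 365 = 26,535.5.
EOQ = √(2DS/H) = √(2 × 26,535.5 × 362 / 29.9) ≈ 801.58.
Cost at Q* = (D/Q*)S + (Q*/2)H = √(2DSH) ≈ $23,967.27.
Cost at Q = 310: (26,535.5/310)×362 + (310/2)×29.9 = $30,986.62 + $4,634.50 = $35,621.12.
Excess = $35,621.12 − $23,967.27 = $11,653.85.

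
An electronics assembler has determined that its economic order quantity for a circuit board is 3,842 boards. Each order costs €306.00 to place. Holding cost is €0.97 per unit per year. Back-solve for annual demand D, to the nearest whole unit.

D ≈ 23,396 boards per year

The basic EOQ model gives Q* = √(2DS/H); rearrange for the unknown.
From Q* = √(2DS/H): D = Q*²H / (2S) = 3,842² × 0.97 / (2 × 306) = 23395.646.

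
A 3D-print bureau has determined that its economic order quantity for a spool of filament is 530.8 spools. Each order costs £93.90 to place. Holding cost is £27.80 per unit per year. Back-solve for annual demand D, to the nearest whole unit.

Invert the EOQ relation Q*² = 2DS/H.
From Q* = √(2DS/H): D = Q*²H / (2S) = 530.8² × 27.8 / (2 × 93.9) = 41707.200.

D ≈ 41,707 spools per year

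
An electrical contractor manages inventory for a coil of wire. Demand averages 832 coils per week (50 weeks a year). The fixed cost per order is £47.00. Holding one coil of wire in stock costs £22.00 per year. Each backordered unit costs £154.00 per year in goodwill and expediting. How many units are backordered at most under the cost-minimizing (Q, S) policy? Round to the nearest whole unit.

Annual demand D = 832 × 50 = 41,600.
With planned backorders, Q* = √(2DS/H) · √((H+B)/B).
√(2DS/H) = √(2 × 41,600 × 47 / 22) = 421.599.
√((H+B)/B) = √((22+154)/154) = 1.0690.
Q* ≈ 450.708.
S* = Q* · H/(H+B) = 450.708 × 22/176 ≈ 56.338.

S* ≈ 56 coils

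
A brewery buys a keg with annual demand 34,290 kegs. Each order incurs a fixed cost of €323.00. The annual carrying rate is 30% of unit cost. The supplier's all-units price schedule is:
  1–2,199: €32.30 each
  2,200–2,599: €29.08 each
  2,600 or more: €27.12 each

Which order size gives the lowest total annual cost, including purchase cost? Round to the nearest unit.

Holding cost per unit per year at price C is H = 0.30·C.
Candidates are each tier's EOQ (if it falls in that tier) and each price-break quantity.
EOQ at €32.30 = 1512.0 (feasible in tier 1): TC = 34,290×€32.30 + (34,290/1512.0)×323 + (1512.0/2)×0.30×€32.30 = €1,122,217.82.
EOQ at €29.08 = 1593.5 < 2200, so use break Q=2200: TC = 34,290×€29.08 + (34,290/2200.0)×323 + (2200.0/2)×0.30×€29.08 = €1,011,784.00.
EOQ at €27.12 = 1650.0 < 2600, so use break Q=2600: TC = 34,290×€27.12 + (34,290/2600.0)×323 + (2600.0/2)×0.30×€27.12 = €944,781.47.
Lowest total cost is €944,781.47 at Q = 2600.0.

Q* ≈ 2,600 kegs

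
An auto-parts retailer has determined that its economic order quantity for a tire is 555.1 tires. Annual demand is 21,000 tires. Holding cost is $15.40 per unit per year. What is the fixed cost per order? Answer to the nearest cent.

Squaring Q* = √(2DS/H) gives Q*² = 2DS/H.
From Q* = √(2DS/H): S = Q*²H / (2D) = 555.1² × 15.4 / (2 × 21,000) = 112.9832.

S ≈ $112.98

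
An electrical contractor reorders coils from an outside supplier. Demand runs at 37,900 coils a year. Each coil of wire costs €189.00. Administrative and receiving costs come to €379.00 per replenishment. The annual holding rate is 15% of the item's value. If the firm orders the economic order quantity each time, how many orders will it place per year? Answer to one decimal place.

N ≈ 37.6 orders per year

Holding cost H = 0.15 × €189.00 = €28.3500 per unit per year.
EOQ = √(2DS/H) = √(2 × 37,900 × 379 / 28.35) ≈ 1006.65.
Orders per year = D / Q* = 37,900 / 1006.65 ≈ 37.650.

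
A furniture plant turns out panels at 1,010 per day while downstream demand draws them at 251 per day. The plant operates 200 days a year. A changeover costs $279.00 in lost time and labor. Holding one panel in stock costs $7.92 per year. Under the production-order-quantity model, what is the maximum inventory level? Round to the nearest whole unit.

I_max ≈ 1,630 panels

Annual demand D = 251 × 200 = 50,200.
Production build-up factor (1 − d/p) = 1 − 251/1,010 = 0.7515.
Q* = √(2DS / (H(1 − d/p))) = √(2 × 50,200 × 279 / (7.92 × 0.7515)).
= √(28,011,600 / 5.9518) ≈ 2169.433.
Maximum inventory = Q*(1 − d/p) = 2169.433 × 0.7515 ≈ 1630.296.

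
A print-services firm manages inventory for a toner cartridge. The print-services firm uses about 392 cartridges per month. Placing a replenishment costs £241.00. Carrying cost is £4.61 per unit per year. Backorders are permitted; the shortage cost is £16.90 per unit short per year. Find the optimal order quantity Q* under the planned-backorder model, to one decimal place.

Annual demand D = 392 × 12 = 4,704.
With planned backorders, Q* = √(2DS/H) · √((H+B)/B).
√(2DS/H) = √(2 × 4,704 × 241 / 4.61) = 701.305.
√((H+B)/B) = √((4.61+16.9)/16.9) = 1.1282.
Q* ≈ 791.195.

Q* ≈ 791.2 cartridges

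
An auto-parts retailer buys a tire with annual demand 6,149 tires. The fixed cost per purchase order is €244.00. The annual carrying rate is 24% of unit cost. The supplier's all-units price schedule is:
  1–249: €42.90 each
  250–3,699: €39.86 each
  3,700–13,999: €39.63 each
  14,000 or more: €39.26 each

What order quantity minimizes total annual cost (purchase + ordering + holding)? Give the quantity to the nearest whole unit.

Holding cost per unit per year at price C is H = 0.24·C.
Candidates are each tier's EOQ (if it falls in that tier) and each price-break quantity.
Tier 1 (€42.90): EOQ = 539.9 exceeds tier's upper bound 249, so this tier is dominated.
EOQ at €39.86 = 560.1 (feasible in tier 2): TC = 6,149×€39.86 + (6,149/560.1)×244 + (560.1/2)×0.24×€39.86 = €250,456.94.
EOQ at €39.63 = 561.7 < 3700, so use break Q=3700: TC = 6,149×€39.63 + (6,149/3700.0)×244 + (3700.0/2)×0.24×€39.63 = €261,686.09.
EOQ at €39.26 = 564.3 < 14000, so use break Q=14000: TC = 6,149×€39.26 + (6,149/14000.0)×244 + (14000.0/2)×0.24×€39.26 = €307,473.71.
Lowest total cost is €250,456.94 at Q = 560.1.

Q* ≈ 560 tires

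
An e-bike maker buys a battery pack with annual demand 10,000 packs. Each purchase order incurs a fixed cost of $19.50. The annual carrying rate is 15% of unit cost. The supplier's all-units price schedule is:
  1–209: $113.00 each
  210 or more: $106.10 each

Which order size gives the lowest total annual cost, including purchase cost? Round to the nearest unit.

Holding cost per unit per year at price C is H = 0.15·C.
For each price level, check whether its EOQ is feasible; otherwise the best quantity at that price is the breakpoint.
EOQ at $113.00 = 151.7 (feasible in tier 1): TC = 10,000×$113.00 + (10,000/151.7)×19.5 + (151.7/2)×0.15×$113.00 = $1,132,571.09.
EOQ at $106.10 = 156.5 < 210, so use break Q=210: TC = 10,000×$106.10 + (10,000/210.0)×19.5 + (210.0/2)×0.15×$106.10 = $1,063,599.65.
Lowest total cost is $1,063,599.65 at Q = 210.0.

Q* ≈ 210 packs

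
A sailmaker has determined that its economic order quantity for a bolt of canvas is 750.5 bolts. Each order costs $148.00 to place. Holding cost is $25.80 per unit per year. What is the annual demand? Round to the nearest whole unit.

D ≈ 49,094 bolts per year

Invert the EOQ relation Q*² = 2DS/H.
From Q* = √(2DS/H): D = Q*²H / (2S) = 750.5² × 25.8 / (2 × 148) = 49094.110.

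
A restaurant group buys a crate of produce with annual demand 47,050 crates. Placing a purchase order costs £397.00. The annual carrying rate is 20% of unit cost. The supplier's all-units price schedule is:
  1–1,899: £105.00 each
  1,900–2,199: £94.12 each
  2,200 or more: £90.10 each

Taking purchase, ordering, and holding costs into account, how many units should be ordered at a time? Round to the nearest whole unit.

Q* ≈ 2,200 crates

Holding cost per unit per year at price C is H = 0.20·C.
For each price level, check whether its EOQ is feasible; otherwise the best quantity at that price is the breakpoint.
EOQ at £105.00 = 1333.8 (feasible in tier 1): TC = 47,050×£105.00 + (47,050/1333.8)×397 + (1333.8/2)×0.20×£105.00 = £4,968,259.14.
EOQ at £94.12 = 1408.8 < 1900, so use break Q=1900: TC = 47,050×£94.12 + (47,050/1900.0)×397 + (1900.0/2)×0.20×£94.12 = £4,456,059.77.
EOQ at £90.10 = 1439.8 < 2200, so use break Q=2200: TC = 47,050×£90.10 + (47,050/2200.0)×397 + (2200.0/2)×0.20×£90.10 = £4,267,517.39.
Lowest total cost is £4,267,517.39 at Q = 2200.0.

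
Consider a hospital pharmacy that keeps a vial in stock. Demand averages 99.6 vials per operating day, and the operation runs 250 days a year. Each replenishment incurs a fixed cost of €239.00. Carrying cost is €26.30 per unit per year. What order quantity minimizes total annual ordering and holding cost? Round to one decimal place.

Q* ≈ 672.7 vials

Annual demand D = 99.6 × 250 = 24,900.
EOQ = √(2DS / H) = √(2 × 24,900 × 239 / 26.3).
= √(11,902,200 / 26.3) = √452,555.1331 ≈ 672.722.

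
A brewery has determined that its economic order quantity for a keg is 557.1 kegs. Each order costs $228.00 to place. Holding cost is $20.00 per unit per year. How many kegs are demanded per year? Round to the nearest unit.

Squaring Q* = √(2DS/H) gives Q*² = 2DS/H.
From Q* = √(2DS/H): D = Q*²H / (2S) = 557.1² × 20 / (2 × 228) = 13612.299.

D ≈ 13,612 kegs per year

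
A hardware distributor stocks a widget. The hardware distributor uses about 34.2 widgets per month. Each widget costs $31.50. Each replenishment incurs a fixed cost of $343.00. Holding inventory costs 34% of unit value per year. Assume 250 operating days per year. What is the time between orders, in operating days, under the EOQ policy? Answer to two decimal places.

T ≈ 98.77 days

Annual demand D = 34.2 × 12 = 410.4.
Holding cost H = 0.34 × $31.50 = $10.7100 per unit per year.
EOQ = √(2DS/H) = √(2 × 410.4 × 343 / 10.71) ≈ 162.13.
Cycle time = Q*/D × 250 = 162.13 / 410.4 × 250 ≈ 98.765 days.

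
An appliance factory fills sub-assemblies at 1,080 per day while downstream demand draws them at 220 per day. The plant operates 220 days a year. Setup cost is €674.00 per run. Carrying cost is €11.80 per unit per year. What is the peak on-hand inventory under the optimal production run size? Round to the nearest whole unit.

I_max ≈ 2,098 sub-assemblies

Annual demand D = 220 × 220 = 48,400.
Production build-up factor (1 − d/p) = 1 − 220/1,080 = 0.7963.
Q* = √(2DS / (H(1 − d/p))) = √(2 × 48,400 × 674 / (11.8 × 0.7963)).
= √(65,243,200 / 9.3963) ≈ 2635.053.
Maximum inventory = Q*(1 − d/p) = 2635.053 × 0.7963 ≈ 2098.283.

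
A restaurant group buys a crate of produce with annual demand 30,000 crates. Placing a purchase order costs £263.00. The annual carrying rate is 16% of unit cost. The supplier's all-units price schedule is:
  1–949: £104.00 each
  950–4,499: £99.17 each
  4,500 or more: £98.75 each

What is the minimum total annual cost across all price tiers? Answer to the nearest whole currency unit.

TC* ≈ £2,990,924

Holding cost per unit per year at price C is H = 0.16·C.
Candidates are each tier's EOQ (if it falls in that tier) and each price-break quantity.
Tier 1 (£104.00): EOQ = 973.8 exceeds tier's upper bound 949, so this tier is dominated.
EOQ at £99.17 = 997.2 (feasible in tier 2): TC = 30,000×£99.17 + (30,000/997.2)×263 + (997.2/2)×0.16×£99.17 = £2,990,923.54.
EOQ at £98.75 = 999.4 < 4500, so use break Q=4500: TC = 30,000×£98.75 + (30,000/4500.0)×263 + (4500.0/2)×0.16×£98.75 = £2,999,803.33.
Lowest total cost among the candidates is at Q = 997.2.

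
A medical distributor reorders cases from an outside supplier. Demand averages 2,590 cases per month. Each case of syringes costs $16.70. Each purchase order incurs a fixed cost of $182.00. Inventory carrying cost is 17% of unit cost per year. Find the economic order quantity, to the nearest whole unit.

Annual demand D = 2,590 × 12 = 31,080.
Holding cost H = 0.17 × $16.70 = $2.8390 per unit per year.
EOQ = √(2DS / H) = √(2 × 31,080 × 182 / 2.839).
= √(11,313,120 / 2.839) = √3,984,896.0902 ≈ 1996.220.

Q* ≈ 1,996 cases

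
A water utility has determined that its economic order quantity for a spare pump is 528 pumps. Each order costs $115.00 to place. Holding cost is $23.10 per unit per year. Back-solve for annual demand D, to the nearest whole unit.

The basic EOQ model gives Q* = √(2DS/H); rearrange for the unknown.
From Q* = √(2DS/H): D = Q*²H / (2S) = 528² × 23.1 / (2 × 115) = 27999.610.

D ≈ 28,000 pumps per year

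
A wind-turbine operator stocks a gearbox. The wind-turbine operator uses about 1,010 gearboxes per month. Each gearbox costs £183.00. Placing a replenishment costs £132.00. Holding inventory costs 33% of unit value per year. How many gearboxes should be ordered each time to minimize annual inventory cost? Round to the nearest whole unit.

Q* ≈ 230 gearboxes

Annual demand D = 1,010 × 12 = 12,120.
Holding cost H = 0.33 × £183.00 = £60.3900 per unit per year.
EOQ = √(2DS / H) = √(2 × 12,120 × 132 / 60.39).
= √(3,199,680 / 60.39) = √52,983.6066 ≈ 230.182.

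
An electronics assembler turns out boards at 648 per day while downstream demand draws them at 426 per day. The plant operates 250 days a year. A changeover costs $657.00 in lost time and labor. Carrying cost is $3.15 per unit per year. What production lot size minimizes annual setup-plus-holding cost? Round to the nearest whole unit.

Q* ≈ 11,387 boards

Annual demand D = 426 × 250 = 106,500.
Production build-up factor (1 − d/p) = 1 − 426/648 = 0.3426.
Q* = √(2DS / (H(1 − d/p))) = √(2 × 106,500 × 657 / (3.15 × 0.3426)).
= √(139,941,000 / 1.0792) ≈ 11387.496.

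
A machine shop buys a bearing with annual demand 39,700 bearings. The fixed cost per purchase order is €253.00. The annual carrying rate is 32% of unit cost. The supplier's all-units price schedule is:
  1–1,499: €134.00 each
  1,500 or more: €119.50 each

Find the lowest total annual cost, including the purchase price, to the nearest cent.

TC* ≈ €4,779,526.07

Holding cost per unit per year at price C is H = 0.32·C.
Evaluate total cost at each tier's feasible EOQ or, if the EOQ is below the tier, at the tier's minimum quantity.
EOQ at €134.00 = 684.5 (feasible in tier 1): TC = 39,700×€134.00 + (39,700/684.5)×253 + (684.5/2)×0.32×€134.00 = €5,349,149.31.
EOQ at €119.50 = 724.8 < 1500, so use break Q=1500: TC = 39,700×€119.50 + (39,700/1500.0)×253 + (1500.0/2)×0.32×€119.50 = €4,779,526.07.
Lowest total cost among the candidates is at Q = 1500.0.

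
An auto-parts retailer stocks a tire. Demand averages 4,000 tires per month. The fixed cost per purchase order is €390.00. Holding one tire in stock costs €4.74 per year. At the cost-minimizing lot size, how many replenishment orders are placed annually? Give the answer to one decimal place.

Annual demand D = 4,000 × 12 = 48,000.
Q* = √(2DS/H) = √(2 × 48,000 × 390 / 4.74) ≈ 2810.47.
Orders per year = D / Q* = 48,000 / 2810.47 ≈ 17.079.

N ≈ 17.1 orders per year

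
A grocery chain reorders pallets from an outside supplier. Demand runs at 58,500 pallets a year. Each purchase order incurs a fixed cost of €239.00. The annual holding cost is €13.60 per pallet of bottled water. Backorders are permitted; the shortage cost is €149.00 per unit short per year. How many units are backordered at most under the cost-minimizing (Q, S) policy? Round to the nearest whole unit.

With planned backorders, Q* = √(2DS/H) · √((H+B)/B).
√(2DS/H) = √(2 × 58,500 × 239 / 13.6) = 1433.912.
√((H+B)/B) = √((13.6+149)/149) = 1.0446.
Q* ≈ 1497.923.
S* = Q* · H/(H+B) = 1497.923 × 13.6/162.6 ≈ 125.288.

S* ≈ 125 pallets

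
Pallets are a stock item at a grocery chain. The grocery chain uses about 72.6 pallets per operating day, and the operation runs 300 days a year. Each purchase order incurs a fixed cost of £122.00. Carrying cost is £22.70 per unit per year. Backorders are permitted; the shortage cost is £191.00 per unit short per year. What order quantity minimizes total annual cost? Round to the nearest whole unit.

Annual demand D = 72.6 × 300 = 21,780.
With planned backorders, Q* = √(2DS/H) · √((H+B)/B).
√(2DS/H) = √(2 × 21,780 × 122 / 22.7) = 483.850.
√((H+B)/B) = √((22.7+191)/191) = 1.0578.
Q* ≈ 511.796.

Q* ≈ 512 pallets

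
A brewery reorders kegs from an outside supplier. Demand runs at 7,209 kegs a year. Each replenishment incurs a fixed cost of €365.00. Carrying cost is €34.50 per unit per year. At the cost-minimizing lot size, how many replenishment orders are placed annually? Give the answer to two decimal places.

N ≈ 18.46 orders per year

Q* = √(2DS/H) = √(2 × 7,209 × 365 / 34.5) ≈ 390.56.
Orders per year = D / Q* = 7,209 / 390.56 ≈ 18.458.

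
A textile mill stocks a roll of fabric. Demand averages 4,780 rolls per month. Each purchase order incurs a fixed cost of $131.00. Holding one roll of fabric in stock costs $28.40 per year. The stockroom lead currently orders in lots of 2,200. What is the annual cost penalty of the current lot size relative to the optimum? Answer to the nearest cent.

Annual demand D = 4,780 × 12 = 57,360.
EOQ = √(2DS/H) = √(2 × 57,360 × 131 / 28.4) ≈ 727.44.
Cost at Q* = (D/Q*)S + (Q*/2)H = √(2DSH) ≈ $20,659.24.
Cost at Q = 2,200: (57,360/2,200)×131 + (2,200/2)×28.4 = $3,415.53 + $31,240.00 = $34,655.53.
Excess = $34,655.53 − $20,659.24 = $13,996.29.

Extra cost ≈ $13,996.29 per year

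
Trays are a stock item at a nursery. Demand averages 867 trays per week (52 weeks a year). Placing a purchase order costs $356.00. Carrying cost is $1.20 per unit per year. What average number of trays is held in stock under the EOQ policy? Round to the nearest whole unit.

Annual demand D = 867 × 52 = 45,084.
Q* = √(2DS/H) = √(2 × 45,084 × 356 / 1.2) ≈ 5172.02.
Average inventory = Q*/2 ≈ 5172.02 / 2 = 2586.012.

Average inventory ≈ 2,586 trays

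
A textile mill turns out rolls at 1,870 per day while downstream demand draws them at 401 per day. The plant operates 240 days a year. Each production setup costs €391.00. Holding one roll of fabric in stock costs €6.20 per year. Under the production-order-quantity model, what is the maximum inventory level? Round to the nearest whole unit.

I_max ≈ 3,088 rolls

Annual demand D = 401 × 240 = 96,240.
Production build-up factor (1 − d/p) = 1 − 401/1,870 = 0.7856.
Q* = √(2DS / (H(1 − d/p))) = √(2 × 96,240 × 391 / (6.2 × 0.7856)).
= √(75,259,680 / 4.8705) ≈ 3930.929.
Maximum inventory = Q*(1 − d/p) = 3930.929 × 0.7856 ≈ 3087.987.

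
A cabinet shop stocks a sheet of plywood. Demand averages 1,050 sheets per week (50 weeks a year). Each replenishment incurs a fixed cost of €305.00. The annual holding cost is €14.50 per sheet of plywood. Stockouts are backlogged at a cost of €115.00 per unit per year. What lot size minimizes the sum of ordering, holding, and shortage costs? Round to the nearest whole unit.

Q* ≈ 1,577 sheets

Annual demand D = 1,050 × 50 = 52,500.
With planned backorders, Q* = √(2DS/H) · √((H+B)/B).
√(2DS/H) = √(2 × 52,500 × 305 / 14.5) = 1486.143.
√((H+B)/B) = √((14.5+115)/115) = 1.0612.
Q* ≈ 1577.054.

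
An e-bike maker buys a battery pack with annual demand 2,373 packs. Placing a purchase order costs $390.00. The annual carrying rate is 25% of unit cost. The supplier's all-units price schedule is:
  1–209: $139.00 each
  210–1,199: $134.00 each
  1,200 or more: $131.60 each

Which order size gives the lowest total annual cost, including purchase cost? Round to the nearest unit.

Holding cost per unit per year at price C is H = 0.25·C.
Candidates are each tier's EOQ (if it falls in that tier) and each price-break quantity.
Tier 1 ($139.00): EOQ = 230.8 exceeds tier's upper bound 209, so this tier is dominated.
EOQ at $134.00 = 235.1 (feasible in tier 2): TC = 2,373×$134.00 + (2,373/235.1)×390 + (235.1/2)×0.25×$134.00 = $325,856.42.
EOQ at $131.60 = 237.2 < 1200, so use break Q=1200: TC = 2,373×$131.60 + (2,373/1200.0)×390 + (1200.0/2)×0.25×$131.60 = $332,798.02.
Lowest total cost is $325,856.42 at Q = 235.1.

Q* ≈ 235 packs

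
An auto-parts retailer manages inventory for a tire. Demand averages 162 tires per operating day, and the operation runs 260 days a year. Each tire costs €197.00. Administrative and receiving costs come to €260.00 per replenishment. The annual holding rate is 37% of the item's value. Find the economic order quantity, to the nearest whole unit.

Q* ≈ 548 tires

Annual demand D = 162 × 260 = 42,120.
Holding cost H = 0.37 × €197.00 = €72.8900 per unit per year.
EOQ = √(2DS / H) = √(2 × 42,120 × 260 / 72.89).
= √(21,902,400 / 72.89) = √300,485.6633 ≈ 548.166.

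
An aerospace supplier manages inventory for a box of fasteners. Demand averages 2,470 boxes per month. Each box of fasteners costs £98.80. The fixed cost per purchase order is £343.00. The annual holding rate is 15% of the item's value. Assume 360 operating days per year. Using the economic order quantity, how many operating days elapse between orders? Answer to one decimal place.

Annual demand D = 2,470 × 12 = 29,640.
Holding cost H = 0.15 × £98.80 = £14.8200 per unit per year.
The optimal lot size = √(2DS/H) = √(2 × 29,640 × 343 / 14.82) ≈ 1171.32.
Cycle time = Q*/D × 360 = 1171.32 / 29,640 × 360 ≈ 14.227 days.

T ≈ 14.2 days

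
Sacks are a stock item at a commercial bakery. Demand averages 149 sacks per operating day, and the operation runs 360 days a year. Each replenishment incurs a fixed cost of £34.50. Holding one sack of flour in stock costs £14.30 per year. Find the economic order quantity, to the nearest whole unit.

Q* ≈ 509 sacks

Annual demand D = 149 × 360 = 53,640.
EOQ = √(2DS / H) = √(2 × 53,640 × 34.5 / 14.3).
= √(3,701,160 / 14.3) = √258,822.3776 ≈ 508.746.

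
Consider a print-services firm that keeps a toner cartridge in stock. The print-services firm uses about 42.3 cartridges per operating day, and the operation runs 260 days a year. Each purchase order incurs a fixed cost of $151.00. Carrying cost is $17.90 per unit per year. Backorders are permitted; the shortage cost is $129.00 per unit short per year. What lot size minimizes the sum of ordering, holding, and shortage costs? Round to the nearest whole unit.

Annual demand D = 42.3 × 260 = 10,998.
With planned backorders, Q* = √(2DS/H) · √((H+B)/B).
√(2DS/H) = √(2 × 10,998 × 151 / 17.9) = 430.758.
√((H+B)/B) = √((17.9+129)/129) = 1.0671.
Q* ≈ 459.674.

Q* ≈ 460 cartridges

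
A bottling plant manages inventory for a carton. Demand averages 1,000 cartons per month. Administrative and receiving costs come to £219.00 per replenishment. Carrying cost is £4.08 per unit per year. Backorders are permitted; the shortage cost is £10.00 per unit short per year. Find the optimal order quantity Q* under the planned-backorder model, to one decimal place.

Q* ≈ 1,346.8 cartons

Annual demand D = 1,000 × 12 = 12,000.
With planned backorders, Q* = √(2DS/H) · √((H+B)/B).
√(2DS/H) = √(2 × 12,000 × 219 / 4.08) = 1135.005.
√((H+B)/B) = √((4.08+10)/10) = 1.1866.
Q* ≈ 1346.787.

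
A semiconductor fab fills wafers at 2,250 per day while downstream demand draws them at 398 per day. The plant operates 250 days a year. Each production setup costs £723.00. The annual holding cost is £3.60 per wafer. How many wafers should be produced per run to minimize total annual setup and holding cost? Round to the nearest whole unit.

Q* ≈ 6,968 wafers

Annual demand D = 398 × 250 = 99,500.
Production build-up factor (1 − d/p) = 1 − 398/2,250 = 0.8231.
Q* = √(2DS / (H(1 − d/p))) = √(2 × 99,500 × 723 / (3.6 × 0.8231)).
= √(143,877,000 / 2.9632) ≈ 6968.113.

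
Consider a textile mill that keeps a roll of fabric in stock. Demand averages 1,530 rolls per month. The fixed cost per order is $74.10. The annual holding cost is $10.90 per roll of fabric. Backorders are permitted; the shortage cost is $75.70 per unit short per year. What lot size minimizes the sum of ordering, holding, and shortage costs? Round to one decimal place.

Annual demand D = 1,530 × 12 = 18,360.
With planned backorders, Q* = √(2DS/H) · √((H+B)/B).
√(2DS/H) = √(2 × 18,360 × 74.1 / 10.9) = 499.628.
√((H+B)/B) = √((10.9+75.7)/75.7) = 1.0696.
Q* ≈ 534.390.

Q* ≈ 534.4 rolls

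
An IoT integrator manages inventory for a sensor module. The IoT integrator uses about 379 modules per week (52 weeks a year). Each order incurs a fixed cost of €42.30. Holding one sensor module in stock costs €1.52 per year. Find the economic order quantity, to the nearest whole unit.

Annual demand D = 379 × 52 = 19,708.
EOQ = √(2DS / H) = √(2 × 19,708 × 42.3 / 1.52).
= √(1,667,296.8 / 1.52) = √1,096,905.7895 ≈ 1047.333.

Q* ≈ 1,047 modules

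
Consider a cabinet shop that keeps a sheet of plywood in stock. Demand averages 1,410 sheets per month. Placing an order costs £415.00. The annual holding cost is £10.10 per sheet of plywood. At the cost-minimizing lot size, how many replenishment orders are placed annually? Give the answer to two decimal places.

Annual demand D = 1,410 × 12 = 16,920.
Q* = √(2DS/H) = √(2 × 16,920 × 415 / 10.1) ≈ 1179.18.
Orders per year = D / Q* = 16,920 / 1179.18 ≈ 14.349.

N ≈ 14.35 orders per year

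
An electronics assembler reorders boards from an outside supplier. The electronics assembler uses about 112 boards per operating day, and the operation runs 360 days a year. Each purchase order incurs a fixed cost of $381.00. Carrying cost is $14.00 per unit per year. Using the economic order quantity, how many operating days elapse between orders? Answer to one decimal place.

T ≈ 13.2 days

Annual demand D = 112 × 360 = 40,320.
Q* = √(2DS/H) = √(2 × 40,320 × 381 / 14) ≈ 1481.40.
Cycle time = Q*/D × 360 = 1481.40 / 40,320 × 360 ≈ 13.227 days.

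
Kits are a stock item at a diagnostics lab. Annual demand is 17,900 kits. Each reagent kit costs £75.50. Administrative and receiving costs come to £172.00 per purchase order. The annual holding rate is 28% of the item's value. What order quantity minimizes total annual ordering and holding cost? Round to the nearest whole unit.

Holding cost H = 0.28 × £75.50 = £21.1400 per unit per year.
EOQ = √(2DS / H) = √(2 × 17,900 × 172 / 21.14).
= √(6,157,600 / 21.14) = √291,277.1996 ≈ 539.701.

Q* ≈ 540 kits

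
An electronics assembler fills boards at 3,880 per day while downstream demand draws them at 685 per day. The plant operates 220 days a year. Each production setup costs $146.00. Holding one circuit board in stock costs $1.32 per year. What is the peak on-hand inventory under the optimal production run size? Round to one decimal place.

Annual demand D = 685 × 220 = 150,700.
Production build-up factor (1 − d/p) = 1 − 685/3,880 = 0.8235.
Q* = √(2DS / (H(1 − d/p))) = √(2 × 150,700 × 146 / (1.32 × 0.8235)).
= √(44,004,400 / 1.087) ≈ 6362.701.
Maximum inventory = Q*(1 − d/p) = 6362.701 × 0.8235 ≈ 5239.389.

I_max ≈ 5,239.4 boards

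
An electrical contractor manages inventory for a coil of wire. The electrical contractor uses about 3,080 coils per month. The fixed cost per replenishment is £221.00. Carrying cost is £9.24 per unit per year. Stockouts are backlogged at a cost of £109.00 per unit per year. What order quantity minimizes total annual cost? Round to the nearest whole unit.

Q* ≈ 1,385 coils

Annual demand D = 3,080 × 12 = 36,960.
With planned backorders, Q* = √(2DS/H) · √((H+B)/B).
√(2DS/H) = √(2 × 36,960 × 221 / 9.24) = 1329.662.
√((H+B)/B) = √((9.24+109)/109) = 1.0415.
Q* ≈ 1384.873.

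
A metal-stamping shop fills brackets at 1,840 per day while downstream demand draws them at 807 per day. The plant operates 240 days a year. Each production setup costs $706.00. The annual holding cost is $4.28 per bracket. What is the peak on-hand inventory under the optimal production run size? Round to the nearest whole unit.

Annual demand D = 807 × 240 = 193,680.
Production build-up factor (1 − d/p) = 1 − 807/1,840 = 0.5614.
Q* = √(2DS / (H(1 − d/p))) = √(2 × 193,680 × 706 / (4.28 × 0.5614)).
= √(273,476,160 / 2.4028) ≈ 10668.334.
Maximum inventory = Q*(1 − d/p) = 10668.334 × 0.5614 ≈ 5989.342.

I_max ≈ 5,989 brackets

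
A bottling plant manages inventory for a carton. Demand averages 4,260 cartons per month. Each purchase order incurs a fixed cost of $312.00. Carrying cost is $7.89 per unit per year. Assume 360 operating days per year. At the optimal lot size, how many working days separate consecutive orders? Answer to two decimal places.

T ≈ 14.16 days

Annual demand D = 4,260 × 12 = 51,120.
EOQ = √(2DS/H) = √(2 × 51,120 × 312 / 7.89) ≈ 2010.71.
Cycle time = Q*/D × 360 = 2010.71 / 51,120 × 360 ≈ 14.160 days.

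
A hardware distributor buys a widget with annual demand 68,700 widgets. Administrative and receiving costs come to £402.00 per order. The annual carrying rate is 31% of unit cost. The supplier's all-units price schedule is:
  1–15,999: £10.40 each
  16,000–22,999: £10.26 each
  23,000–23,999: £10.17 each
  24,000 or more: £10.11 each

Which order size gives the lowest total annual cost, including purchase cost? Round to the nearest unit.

Q* ≈ 4,139 widgets

Holding cost per unit per year at price C is H = 0.31·C.
Candidates are each tier's EOQ (if it falls in that tier) and each price-break quantity.
EOQ at £10.40 = 4139.1 (feasible in tier 1): TC = 68,700×£10.40 + (68,700/4139.1)×402 + (4139.1/2)×0.31×£10.40 = £727,824.55.
EOQ at £10.26 = 4167.3 < 16000, so use break Q=16000: TC = 68,700×£10.26 + (68,700/16000.0)×402 + (16000.0/2)×0.31×£10.26 = £732,032.89.
EOQ at £10.17 = 4185.7 < 23000, so use break Q=23000: TC = 68,700×£10.17 + (68,700/23000.0)×402 + (23000.0/2)×0.31×£10.17 = £736,135.81.
EOQ at £10.11 = 4198.1 < 24000, so use break Q=24000: TC = 68,700×£10.11 + (68,700/24000.0)×402 + (24000.0/2)×0.31×£10.11 = £733,316.92.
Lowest total cost is £727,824.55 at Q = 4139.1.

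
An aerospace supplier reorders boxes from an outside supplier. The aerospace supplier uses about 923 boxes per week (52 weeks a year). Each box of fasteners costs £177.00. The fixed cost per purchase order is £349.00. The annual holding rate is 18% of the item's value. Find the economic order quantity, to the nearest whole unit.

Annual demand D = 923 × 52 = 47,996.
Holding cost H = 0.18 × £177.00 = £31.8600 per unit per year.
EOQ = √(2DS / H) = √(2 × 47,996 × 349 / 31.86).
= √(33,501,208 / 31.86) = √1,051,513.1199 ≈ 1025.433.

Q* ≈ 1,025 boxes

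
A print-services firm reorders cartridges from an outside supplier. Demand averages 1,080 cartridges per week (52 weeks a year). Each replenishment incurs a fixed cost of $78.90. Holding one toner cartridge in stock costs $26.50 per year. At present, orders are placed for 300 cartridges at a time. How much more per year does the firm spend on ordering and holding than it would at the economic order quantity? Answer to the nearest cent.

Extra cost ≈ $3,420.45 per year

Annual demand D = 1,080 × 52 = 56,160.
EOQ = √(2DS/H) = √(2 × 56,160 × 78.9 / 26.5) ≈ 578.29.
Cost at Q* = (D/Q*)S + (Q*/2)H = √(2DSH) ≈ $15,324.63.
Cost at Q = 300: (56,160/300)×78.9 + (300/2)×26.5 = $14,770.08 + $3,975.00 = $18,745.08.
Excess = $18,745.08 − $15,324.63 = $3,420.45.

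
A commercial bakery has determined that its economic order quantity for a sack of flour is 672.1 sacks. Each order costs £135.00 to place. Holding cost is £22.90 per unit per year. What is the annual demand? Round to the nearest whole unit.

The basic EOQ model gives Q* = √(2DS/H); rearrange for the unknown.
From Q* = √(2DS/H): D = Q*²H / (2S) = 672.1² × 22.9 / (2 × 135) = 38312.413.

D ≈ 38,312 sacks per year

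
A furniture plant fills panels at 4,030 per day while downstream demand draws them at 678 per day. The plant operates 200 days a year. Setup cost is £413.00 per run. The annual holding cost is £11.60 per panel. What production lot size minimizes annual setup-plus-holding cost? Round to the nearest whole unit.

Q* ≈ 3,407 panels

Annual demand D = 678 × 200 = 135,600.
Production build-up factor (1 − d/p) = 1 − 678/4,030 = 0.8318.
Q* = √(2DS / (H(1 − d/p))) = √(2 × 135,600 × 413 / (11.6 × 0.8318)).
= √(112,005,600 / 9.6484) ≈ 3407.151.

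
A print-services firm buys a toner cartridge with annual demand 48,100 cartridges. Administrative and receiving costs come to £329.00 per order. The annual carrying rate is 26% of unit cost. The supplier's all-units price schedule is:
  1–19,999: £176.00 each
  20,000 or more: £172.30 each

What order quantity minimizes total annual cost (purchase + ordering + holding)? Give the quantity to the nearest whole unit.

Holding cost per unit per year at price C is H = 0.26·C.
For each price level, check whether its EOQ is feasible; otherwise the best quantity at that price is the breakpoint.
EOQ at £176.00 = 831.7 (feasible in tier 1): TC = 48,100×£176.00 + (48,100/831.7)×329 + (831.7/2)×0.26×£176.00 = £8,503,656.47.
EOQ at £172.30 = 840.5 < 20000, so use break Q=20000: TC = 48,100×£172.30 + (48,100/20000.0)×329 + (20000.0/2)×0.26×£172.30 = £8,736,401.25.
Lowest total cost is £8,503,656.47 at Q = 831.7.

Q* ≈ 832 cartridges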